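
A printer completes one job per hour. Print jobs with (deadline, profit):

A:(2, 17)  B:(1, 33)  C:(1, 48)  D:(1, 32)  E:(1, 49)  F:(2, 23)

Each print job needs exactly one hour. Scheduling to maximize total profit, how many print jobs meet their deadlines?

By profit: E(d1,49), C(d1,48), B(d1,33), D(d1,32), F(d2,23), A(d2,17)
E→slot 1; C skipped; B skipped; D skipped; F→slot 2; A skipped.
2 of 6 scheduled.

2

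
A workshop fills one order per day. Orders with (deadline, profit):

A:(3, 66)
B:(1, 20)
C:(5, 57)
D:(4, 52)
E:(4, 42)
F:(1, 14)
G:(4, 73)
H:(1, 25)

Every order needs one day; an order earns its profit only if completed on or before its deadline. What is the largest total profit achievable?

By profit: G(d4,73), A(d3,66), C(d5,57), D(d4,52), E(d4,42), H(d1,25), B(d1,20), F(d1,14)
G→slot 4; A→slot 3; C→slot 5; D→slot 2; E→slot 1; H skipped; B skipped; F skipped.
Profit = 42 + 52 + 66 + 73 + 57 = 290

290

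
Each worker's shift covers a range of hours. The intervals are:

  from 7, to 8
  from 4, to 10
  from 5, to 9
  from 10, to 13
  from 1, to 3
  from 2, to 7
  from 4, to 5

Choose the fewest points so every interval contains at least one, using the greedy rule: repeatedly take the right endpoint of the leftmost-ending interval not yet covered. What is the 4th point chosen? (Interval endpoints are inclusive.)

13

Sort by right endpoint; whenever an interval is uncovered, place a point at its right end.
Sorted: [1,3] [4,5] [2,7] [7,8] [5,9] [4,10] [10,13]
{[1,3]} hit by 3; {[4,5],[2,7]} hit by 5; {[7,8],[5,9],[4,10]} hit by 8; {[10,13]} hit by 13.
Points: 3, 5, 8, 13 (4 total).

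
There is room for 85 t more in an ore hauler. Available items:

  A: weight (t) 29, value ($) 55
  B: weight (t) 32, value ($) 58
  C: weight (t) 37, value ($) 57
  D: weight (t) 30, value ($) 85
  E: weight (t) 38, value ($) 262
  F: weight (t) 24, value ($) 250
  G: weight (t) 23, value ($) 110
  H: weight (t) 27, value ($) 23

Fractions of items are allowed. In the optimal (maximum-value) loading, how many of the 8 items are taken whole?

Order: F (250/24=10.42) > E (262/38=6.89) > G (110/23=4.78) > D (85/30=2.83) > A (55/29=1.90) > B (58/32=1.81) > C (57/37=1.54) > H (23/27=0.85)
Fill: take F (24 @ 250) → take E (38 @ 262) → take G (23 @ 110); 85/85 used.
3 item(s) taken whole.

3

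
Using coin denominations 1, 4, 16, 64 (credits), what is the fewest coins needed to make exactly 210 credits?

Greedy: take as many of the largest coin as possible, then repeat with the remainder.
210 = 3×64 + 1×16 + 2×1
Total coins = 3 + 1 + 2 = 6

6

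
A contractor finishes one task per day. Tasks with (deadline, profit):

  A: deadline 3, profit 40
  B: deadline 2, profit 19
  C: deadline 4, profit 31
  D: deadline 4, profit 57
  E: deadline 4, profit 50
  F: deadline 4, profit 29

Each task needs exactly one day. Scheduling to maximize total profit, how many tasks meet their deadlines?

4

Profit order: D=57 E=50 A=40 C=31 F=29 B=19
Assign: D→slot 4, E→slot 3, A→slot 2, C→slot 1, F skipped, B skipped.
Slots: [1:C] [2:A] [3:E] [4:D]
4 of 6 scheduled.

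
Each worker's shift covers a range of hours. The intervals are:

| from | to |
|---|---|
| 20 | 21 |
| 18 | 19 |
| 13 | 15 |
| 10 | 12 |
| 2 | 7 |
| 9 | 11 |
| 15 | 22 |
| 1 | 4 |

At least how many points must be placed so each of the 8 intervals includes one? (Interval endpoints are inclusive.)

5

Sort by right endpoint; whenever an interval is uncovered, place a point at its right end.
By right end: [1,4]  [2,7]  [9,11]  [10,12]  [13,15]  [18,19]  [20,21]  [15,22]
[1,4] uncovered → point at 4; [9,11] uncovered → point at 11; [13,15] uncovered → point at 15; [18,19] uncovered → point at 19; [20,21] uncovered → point at 21.
Points: 4, 11, 15, 19, 21 (5 total).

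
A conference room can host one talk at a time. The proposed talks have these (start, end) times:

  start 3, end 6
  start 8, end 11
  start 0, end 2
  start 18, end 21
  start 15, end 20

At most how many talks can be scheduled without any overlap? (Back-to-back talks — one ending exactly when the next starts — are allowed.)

Order by finish time; keep every interval that doesn't clash with the previous kept one.
Sorted by end: (0,2)  (3,6)  (8,11)  (15,20)  (18,21)
take (0,2); take (3,6); take (8,11); take (15,20).
Selected 4 talks.

4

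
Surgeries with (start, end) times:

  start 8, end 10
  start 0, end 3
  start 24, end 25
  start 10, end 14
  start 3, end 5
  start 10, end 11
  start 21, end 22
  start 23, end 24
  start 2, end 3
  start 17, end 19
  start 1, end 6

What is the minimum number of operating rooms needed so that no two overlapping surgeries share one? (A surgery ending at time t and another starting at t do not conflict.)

3

Count concurrent intervals with a sweep; the peak is the room count.
starts: [0, 1, 2, 3, 8, 10, 10, 17, 21, 23, 24]
ends:   [3, 3, 5, 6, 10, 11, 14, 19, 22, 24, 25]
s0→1 s1→2 s2→3  — peak 3.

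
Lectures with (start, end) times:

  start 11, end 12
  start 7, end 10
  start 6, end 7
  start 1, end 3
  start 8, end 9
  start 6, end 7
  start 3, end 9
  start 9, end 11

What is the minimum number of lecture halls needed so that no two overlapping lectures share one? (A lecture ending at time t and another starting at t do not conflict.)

3

Events (time:±→running): 1:+→1 3:-→0 3:+→1 6:+→2 6:+→3 … peak 3.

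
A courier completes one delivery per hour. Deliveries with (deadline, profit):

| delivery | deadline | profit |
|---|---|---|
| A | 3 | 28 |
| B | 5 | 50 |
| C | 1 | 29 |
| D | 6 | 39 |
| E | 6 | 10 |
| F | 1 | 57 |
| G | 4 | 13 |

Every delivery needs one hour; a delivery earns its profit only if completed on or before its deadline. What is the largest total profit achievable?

Sort by profit descending; place each in the latest free slot ≤ its deadline.
By profit: F(d1,57), B(d5,50), D(d6,39), C(d1,29), A(d3,28), G(d4,13), E(d6,10)
F→slot 1; B→slot 5; D→slot 6; C skipped; A→slot 3; G→slot 4; E→slot 2.
Profit = 57 + 10 + 28 + 13 + 50 + 39 = 197

197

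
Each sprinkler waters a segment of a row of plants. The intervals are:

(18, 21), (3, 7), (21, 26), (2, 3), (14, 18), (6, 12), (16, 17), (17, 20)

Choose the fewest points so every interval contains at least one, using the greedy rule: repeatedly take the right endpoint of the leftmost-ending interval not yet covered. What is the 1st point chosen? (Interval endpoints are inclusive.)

Process intervals by earliest right end; each time one isn't hit yet, stab at its right endpoint.
Sorted: [2,3] [3,7] [6,12] [16,17] [14,18] [17,20] [18,21] [21,26]
{[2,3],[3,7]} hit by 3; {[6,12]} hit by 12; {[16,17],[14,18],[17,20]} hit by 17; {[18,21],[21,26]} hit by 21.
Points: 3, 12, 17, 21 (4 total).

3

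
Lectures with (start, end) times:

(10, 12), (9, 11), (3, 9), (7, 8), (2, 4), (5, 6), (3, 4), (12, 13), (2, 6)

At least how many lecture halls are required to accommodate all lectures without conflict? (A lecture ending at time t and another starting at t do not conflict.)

4

The answer is the maximum number of intervals overlapping at any instant.
Events (time:±→running): 2:+→1 2:+→2 3:+→3 3:+→4 … peak 4.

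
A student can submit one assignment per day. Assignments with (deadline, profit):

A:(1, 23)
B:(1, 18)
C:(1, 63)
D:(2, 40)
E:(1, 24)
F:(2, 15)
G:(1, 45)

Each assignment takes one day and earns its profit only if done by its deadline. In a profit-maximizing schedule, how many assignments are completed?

2

Profit order: C=63 G=45 D=40 E=24 A=23 B=18 F=15
Assign: C→slot 1, G skipped, D→slot 2, E skipped, A skipped, B skipped, F skipped.
Slots: [1:C] [2:D]
2 of 7 scheduled.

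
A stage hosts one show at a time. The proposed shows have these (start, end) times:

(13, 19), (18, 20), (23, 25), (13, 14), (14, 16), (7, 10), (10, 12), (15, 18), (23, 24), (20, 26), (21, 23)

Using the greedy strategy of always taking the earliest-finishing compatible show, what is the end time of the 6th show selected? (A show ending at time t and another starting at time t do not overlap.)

23

Sorted by end: (7,10)  (10,12)  (13,14)  (14,16)  (15,18)  (13,19)  (18,20)  (21,23)  (23,24)  (23,25)  (20,26)
take (7,10); take (10,12); take (13,14); take (14,16); take (18,20); take (21,23); take (23,24).
Selected: (7,10) (10,12) (13,14) (14,16) (18,20) (21,23) (23,24)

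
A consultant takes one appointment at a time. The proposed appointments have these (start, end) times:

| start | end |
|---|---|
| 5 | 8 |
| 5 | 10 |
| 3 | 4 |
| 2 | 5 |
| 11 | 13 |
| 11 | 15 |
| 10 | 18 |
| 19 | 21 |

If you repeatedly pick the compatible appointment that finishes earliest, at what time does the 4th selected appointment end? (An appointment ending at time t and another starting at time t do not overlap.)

21

Greedy by earliest finish: after sorting by end time, pick each interval compatible with the last pick.
By end time: (3,4), (2,5), (5,8), (5,10), (11,13), (11,15), (10,18), (19,21).
Pick (3,4); next start ≥ 4 → (5,8); next start ≥ 8 → (11,13); next start ≥ 13 → (19,21).
Selected: (3,4) (5,8) (11,13) (19,21)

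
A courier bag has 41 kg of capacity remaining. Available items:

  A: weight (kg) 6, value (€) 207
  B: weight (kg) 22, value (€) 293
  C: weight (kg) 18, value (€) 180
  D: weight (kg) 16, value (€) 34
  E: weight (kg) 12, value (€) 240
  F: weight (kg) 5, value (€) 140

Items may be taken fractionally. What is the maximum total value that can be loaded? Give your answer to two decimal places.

826.73

Greedy by value/weight ratio, highest first.
Order: A (207/6=34.50) > F (140/5=28.00) > E (240/12=20.00) > B (293/22=13.32) > C (180/18=10.00) > D (34/16=2.12)
Fill: take A (6 @ 207) → take F (5 @ 140) → take E (12 @ 240) → take 18/22 of B → 239.73; 41/41 used.
Total value = 826.73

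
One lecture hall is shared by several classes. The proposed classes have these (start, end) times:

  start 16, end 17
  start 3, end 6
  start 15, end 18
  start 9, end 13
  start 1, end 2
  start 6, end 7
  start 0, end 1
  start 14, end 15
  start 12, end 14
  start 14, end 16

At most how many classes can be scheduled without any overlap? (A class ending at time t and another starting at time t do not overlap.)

7

Greedy by earliest finish: after sorting by end time, pick each interval compatible with the last pick.
By end time: (0,1), (1,2), (3,6), (6,7), (9,13), (12,14), (14,15), (14,16), (16,17), (15,18).
Pick (0,1); next start ≥ 1 → (1,2); next start ≥ 2 → (3,6); next start ≥ 6 → (6,7); next start ≥ 7 → (9,13); next start ≥ 13 → (14,15); next start ≥ 15 → (16,17).
Selected 7 classes.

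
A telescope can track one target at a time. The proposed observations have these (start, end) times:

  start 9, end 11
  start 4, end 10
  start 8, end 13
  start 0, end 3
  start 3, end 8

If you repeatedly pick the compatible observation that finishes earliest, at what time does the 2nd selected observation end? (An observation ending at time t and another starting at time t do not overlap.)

Order by finish time; keep every interval that doesn't clash with the previous kept one.
By end time: (0,3), (3,8), (4,10), (9,11), (8,13).
Pick (0,3); next start ≥ 3 → (3,8); next start ≥ 8 → (9,11).
Selected: (0,3) (3,8) (9,11)

8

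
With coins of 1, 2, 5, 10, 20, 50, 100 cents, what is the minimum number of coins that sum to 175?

4

Greedy: take as many of the largest coin as possible, then repeat with the remainder.
175 − 1×100→75 − 1×50→25 − 1×20→5 − 1×5→0
Total coins = 1 + 1 + 1 + 1 = 4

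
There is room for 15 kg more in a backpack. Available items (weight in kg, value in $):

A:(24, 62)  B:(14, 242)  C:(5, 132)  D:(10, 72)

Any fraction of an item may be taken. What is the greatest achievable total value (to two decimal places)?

304.86

Sort by value per unit weight and fill in that order.
Ratios (sorted): C 26.40, B 17.29, D 7.20, A 2.58
take C (5 @ 132); take 10/14 of B → 172.86. Capacity used 15/15.
Total value = 304.86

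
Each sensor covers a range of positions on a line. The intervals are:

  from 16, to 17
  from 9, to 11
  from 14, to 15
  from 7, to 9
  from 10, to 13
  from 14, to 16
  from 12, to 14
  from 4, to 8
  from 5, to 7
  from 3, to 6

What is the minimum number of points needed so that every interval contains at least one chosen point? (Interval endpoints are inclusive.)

Sorted: [3,6] [5,7] [4,8] [7,9] [9,11] [10,13] [12,14] [14,15] [14,16] [16,17]
{[3,6],[5,7],[4,8]} hit by 6; {[7,9],[9,11]} hit by 9; {[10,13],[12,14]} hit by 13; {[14,15],[14,16]} hit by 15; {[16,17]} hit by 17.
Points: 6, 9, 13, 15, 17 (5 total).

5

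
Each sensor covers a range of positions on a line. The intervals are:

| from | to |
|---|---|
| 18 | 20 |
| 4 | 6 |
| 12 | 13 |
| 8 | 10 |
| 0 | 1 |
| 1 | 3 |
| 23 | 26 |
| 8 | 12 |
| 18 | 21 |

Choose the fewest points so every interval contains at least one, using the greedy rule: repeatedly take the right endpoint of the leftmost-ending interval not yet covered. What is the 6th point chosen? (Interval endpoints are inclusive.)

26

By right end: [0,1]  [1,3]  [4,6]  [8,10]  [8,12]  [12,13]  [18,20]  [18,21]  [23,26]
[0,1] uncovered → point at 1; [4,6] uncovered → point at 6; [8,10] uncovered → point at 10; [12,13] uncovered → point at 13; [18,20] uncovered → point at 20; [23,26] uncovered → point at 26.
Points: 1, 6, 10, 13, 20, 26 (6 total).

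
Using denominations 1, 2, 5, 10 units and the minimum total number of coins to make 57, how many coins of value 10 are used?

5

Use the largest denomination that fits, subtract, and repeat.
57 − 5×10→7 − 1×5→2 − 1×2→0
Count of 10: 5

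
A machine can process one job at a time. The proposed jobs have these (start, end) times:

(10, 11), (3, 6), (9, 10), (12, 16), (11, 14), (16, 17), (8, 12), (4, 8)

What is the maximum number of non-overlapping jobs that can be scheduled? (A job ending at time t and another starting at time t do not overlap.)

5

By end time: (3,6), (4,8), (9,10), (10,11), (8,12), (11,14), (12,16), (16,17).
Pick (3,6); next start ≥ 6 → (9,10); next start ≥ 10 → (10,11); next start ≥ 11 → (11,14); next start ≥ 14 → (16,17).
Selected 5 jobs.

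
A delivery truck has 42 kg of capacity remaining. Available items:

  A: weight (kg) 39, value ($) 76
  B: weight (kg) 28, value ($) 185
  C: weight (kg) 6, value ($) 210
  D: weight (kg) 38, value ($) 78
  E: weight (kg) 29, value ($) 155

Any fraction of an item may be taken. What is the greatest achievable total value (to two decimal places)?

437.76

Sort by value per unit weight and fill in that order.
Ratios (sorted): C 35.00, B 6.61, E 5.34, D 2.05, A 1.95
take C (6 @ 210); take B (28 @ 185); take 8/29 of E → 42.76. Capacity used 42/42.
Total value = 437.76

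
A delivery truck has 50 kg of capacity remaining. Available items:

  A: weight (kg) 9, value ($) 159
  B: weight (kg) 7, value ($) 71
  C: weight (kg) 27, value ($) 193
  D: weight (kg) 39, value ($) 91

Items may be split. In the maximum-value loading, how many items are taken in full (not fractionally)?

3

Sort by value per unit weight and fill in that order.
Ratios (sorted): A 17.67, B 10.14, C 7.15, D 2.33
take A (9 @ 159); take B (7 @ 71); take C (27 @ 193); take 7/39 of D → 16.33. Capacity used 50/50.
3 item(s) taken whole; one partial (take 7/39 of D).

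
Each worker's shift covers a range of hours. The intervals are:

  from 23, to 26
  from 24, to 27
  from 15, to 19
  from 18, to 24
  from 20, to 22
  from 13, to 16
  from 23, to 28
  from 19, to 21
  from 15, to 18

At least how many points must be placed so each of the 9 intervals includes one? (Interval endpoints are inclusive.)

Sort by right endpoint; whenever an interval is uncovered, place a point at its right end.
Sorted: [13,16] [15,18] [15,19] [19,21] [20,22] [18,24] [23,26] [24,27] [23,28]
{[13,16],[15,18],[15,19]} hit by 16; {[19,21],[20,22],[18,24]} hit by 21; {[23,26],[24,27],[23,28]} hit by 26.
Points: 16, 21, 26 (3 total).

3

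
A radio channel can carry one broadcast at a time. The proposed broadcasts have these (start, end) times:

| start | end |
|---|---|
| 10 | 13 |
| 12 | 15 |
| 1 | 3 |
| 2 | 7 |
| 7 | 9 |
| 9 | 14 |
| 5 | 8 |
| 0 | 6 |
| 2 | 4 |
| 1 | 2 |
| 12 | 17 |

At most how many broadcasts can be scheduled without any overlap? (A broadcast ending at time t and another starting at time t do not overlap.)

4

Order by finish time; keep every interval that doesn't clash with the previous kept one.
By end time: (1,2), (1,3), (2,4), (0,6), (2,7), (5,8), (7,9), (10,13), (9,14), (12,15), (12,17).
Pick (1,2); next start ≥ 2 → (2,4); next start ≥ 4 → (5,8); next start ≥ 8 → (10,13).
Selected 4 broadcasts.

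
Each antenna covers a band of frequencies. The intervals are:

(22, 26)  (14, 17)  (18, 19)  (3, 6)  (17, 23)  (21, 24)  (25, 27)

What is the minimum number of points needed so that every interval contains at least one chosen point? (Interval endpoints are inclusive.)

5

Sorted: [3,6] [14,17] [18,19] [17,23] [21,24] [22,26] [25,27]
{[3,6]} hit by 6; {[14,17]} hit by 17; {[18,19],[17,23]} hit by 19; {[21,24],[22,26]} hit by 24; {[25,27]} hit by 27.
Points: 6, 17, 19, 24, 27 (5 total).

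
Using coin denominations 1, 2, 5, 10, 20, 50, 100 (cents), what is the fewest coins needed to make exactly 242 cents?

5

242 = 2×100 + 2×20 + 1×2
Total coins = 2 + 2 + 1 = 5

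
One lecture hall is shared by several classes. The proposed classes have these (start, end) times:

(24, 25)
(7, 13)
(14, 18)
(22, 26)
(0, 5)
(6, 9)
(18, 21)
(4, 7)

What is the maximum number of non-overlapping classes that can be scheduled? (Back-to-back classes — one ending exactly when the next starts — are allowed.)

5

Order by finish time; keep every interval that doesn't clash with the previous kept one.
By end time: (0,5), (4,7), (6,9), (7,13), (14,18), (18,21), (24,25), (22,26).
Pick (0,5); next start ≥ 5 → (6,9); next start ≥ 9 → (14,18); next start ≥ 18 → (18,21); next start ≥ 21 → (24,25).
Selected 5 classes.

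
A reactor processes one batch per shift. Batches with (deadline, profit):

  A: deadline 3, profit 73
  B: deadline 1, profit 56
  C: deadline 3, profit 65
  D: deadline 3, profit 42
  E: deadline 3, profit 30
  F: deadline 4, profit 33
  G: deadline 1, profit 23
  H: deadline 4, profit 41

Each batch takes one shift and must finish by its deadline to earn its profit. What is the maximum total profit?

235

Sort by profit descending; place each in the latest free slot ≤ its deadline.
Profit order: A=73 C=65 B=56 D=42 H=41 F=33 E=30 G=23
Assign: A→slot 3, C→slot 2, B→slot 1, D skipped, H→slot 4, F skipped, E skipped, G skipped.
Slots: [1:B] [2:C] [3:A] [4:H]
Profit = 56 + 65 + 73 + 41 = 235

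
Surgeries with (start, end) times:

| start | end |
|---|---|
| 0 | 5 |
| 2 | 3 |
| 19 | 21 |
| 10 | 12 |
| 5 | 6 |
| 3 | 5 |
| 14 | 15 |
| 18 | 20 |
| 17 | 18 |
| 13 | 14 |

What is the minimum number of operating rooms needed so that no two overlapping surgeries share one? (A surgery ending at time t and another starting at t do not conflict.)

Count concurrent intervals with a sweep; the peak is the room count.
starts: [0, 2, 3, 5, 10, 13, 14, 17, 18, 19]
ends:   [3, 5, 5, 6, 12, 14, 15, 18, 20, 21]
s0→1 s2→2  — peak 2.

2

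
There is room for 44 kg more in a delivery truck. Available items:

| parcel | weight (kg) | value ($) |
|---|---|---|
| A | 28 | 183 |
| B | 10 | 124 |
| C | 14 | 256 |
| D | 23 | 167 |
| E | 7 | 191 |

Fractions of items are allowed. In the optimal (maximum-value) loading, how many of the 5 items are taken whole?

Sort by value per unit weight and fill in that order.
Order: E (191/7=27.29) > C (256/14=18.29) > B (124/10=12.40) > D (167/23=7.26) > A (183/28=6.54)
Fill: take E (7 @ 191) → take C (14 @ 256) → take B (10 @ 124) → take 13/23 of D → 94.39; 44/44 used.
3 item(s) taken whole; one partial (take 13/23 of D).

3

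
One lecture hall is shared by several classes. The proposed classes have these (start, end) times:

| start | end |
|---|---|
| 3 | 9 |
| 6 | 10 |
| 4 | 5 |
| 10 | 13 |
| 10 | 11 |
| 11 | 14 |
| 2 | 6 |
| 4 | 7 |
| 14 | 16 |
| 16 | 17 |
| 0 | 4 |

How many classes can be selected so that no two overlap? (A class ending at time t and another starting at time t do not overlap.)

7

Order by finish time; keep every interval that doesn't clash with the previous kept one.
Sorted by end: (0,4)  (4,5)  (2,6)  (4,7)  (3,9)  (6,10)  (10,11)  (10,13)  (11,14)  (14,16)  (16,17)
take (0,4); take (4,5); take (6,10); take (10,11); take (11,14); take (14,16); take (16,17).
Selected 7 classes.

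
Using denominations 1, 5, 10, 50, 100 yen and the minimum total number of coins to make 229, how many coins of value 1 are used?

4

Use the largest denomination that fits, subtract, and repeat.
229 − 2×100→29 − 2×10→9 − 1×5→4 − 4×1→0
Count of 1: 4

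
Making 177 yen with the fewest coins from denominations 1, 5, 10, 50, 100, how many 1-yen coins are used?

177 − 1×100→77 − 1×50→27 − 2×10→7 − 1×5→2 − 2×1→0
Count of 1: 2

2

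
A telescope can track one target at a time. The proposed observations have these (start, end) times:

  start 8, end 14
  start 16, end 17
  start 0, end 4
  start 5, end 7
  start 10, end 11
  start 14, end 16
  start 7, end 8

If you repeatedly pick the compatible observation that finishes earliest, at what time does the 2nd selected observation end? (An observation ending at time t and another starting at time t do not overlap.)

7

Greedy by earliest finish: after sorting by end time, pick each interval compatible with the last pick.
Sorted by end: (0,4)  (5,7)  (7,8)  (10,11)  (8,14)  (14,16)  (16,17)
take (0,4); take (5,7); take (7,8); take (10,11); take (14,16); take (16,17).
Selected: (0,4) (5,7) (7,8) (10,11) (14,16) (16,17)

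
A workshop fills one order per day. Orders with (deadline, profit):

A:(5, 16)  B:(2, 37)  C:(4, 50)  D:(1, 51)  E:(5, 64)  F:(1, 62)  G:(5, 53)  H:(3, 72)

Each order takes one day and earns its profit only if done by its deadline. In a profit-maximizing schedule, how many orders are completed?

Take jobs in profit order; each goes to the latest open slot no later than its deadline.
By profit: H(d3,72), E(d5,64), F(d1,62), G(d5,53), D(d1,51), C(d4,50), B(d2,37), A(d5,16)
H→slot 3; E→slot 5; F→slot 1; G→slot 4; D skipped; C→slot 2; B skipped; A skipped.
5 of 8 scheduled.

5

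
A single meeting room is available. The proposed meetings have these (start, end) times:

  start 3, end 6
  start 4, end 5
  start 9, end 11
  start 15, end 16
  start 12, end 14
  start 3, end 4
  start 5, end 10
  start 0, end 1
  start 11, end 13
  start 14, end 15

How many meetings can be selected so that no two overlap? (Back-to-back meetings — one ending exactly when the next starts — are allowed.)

Order by finish time; keep every interval that doesn't clash with the previous kept one.
Sorted by end: (0,1)  (3,4)  (4,5)  (3,6)  (5,10)  (9,11)  (11,13)  (12,14)  (14,15)  (15,16)
take (0,1); take (3,4); take (4,5); take (5,10); take (11,13); take (14,15); take (15,16).
Selected 7 meetings.

7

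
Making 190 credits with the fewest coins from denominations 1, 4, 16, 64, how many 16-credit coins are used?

3

Greedy: take as many of the largest coin as possible, then repeat with the remainder.
190 = 2×64 + 3×16 + 3×4 + 2×1
Count of 16: 3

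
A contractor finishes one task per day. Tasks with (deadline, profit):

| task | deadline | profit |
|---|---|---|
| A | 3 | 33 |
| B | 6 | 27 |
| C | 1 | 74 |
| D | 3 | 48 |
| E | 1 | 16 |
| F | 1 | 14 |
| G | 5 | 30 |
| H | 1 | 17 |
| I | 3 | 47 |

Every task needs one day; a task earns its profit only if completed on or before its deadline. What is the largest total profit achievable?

Take jobs in profit order; each goes to the latest open slot no later than its deadline.
Profit order: C=74 D=48 I=47 A=33 G=30 B=27 H=17 E=16 F=14
Assign: C→slot 1, D→slot 3, I→slot 2, A skipped, G→slot 5, B→slot 6, H skipped, E skipped, F skipped.
Slots: [1:C] [2:I] [3:D] [5:G] [6:B]
Profit = 74 + 47 + 48 + 30 + 27 = 226

226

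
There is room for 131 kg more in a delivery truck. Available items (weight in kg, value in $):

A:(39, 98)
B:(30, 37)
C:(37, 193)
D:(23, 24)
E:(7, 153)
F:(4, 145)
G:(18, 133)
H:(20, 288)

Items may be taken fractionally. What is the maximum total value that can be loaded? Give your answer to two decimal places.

Greedy by value/weight ratio, highest first.
Order: F (145/4=36.25) > E (153/7=21.86) > H (288/20=14.40) > G (133/18=7.39) > C (193/37=5.22) > A (98/39=2.51) > B (37/30=1.23) > D (24/23=1.04)
Fill: take F (4 @ 145) → take E (7 @ 153) → take H (20 @ 288) → take G (18 @ 133) → take C (37 @ 193) → take A (39 @ 98) → take 6/30 of B → 7.40; 131/131 used.
Total value = 1017.40

1017.40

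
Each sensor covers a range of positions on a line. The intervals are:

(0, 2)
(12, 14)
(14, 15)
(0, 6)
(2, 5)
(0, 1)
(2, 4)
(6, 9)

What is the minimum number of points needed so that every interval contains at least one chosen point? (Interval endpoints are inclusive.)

4

Process intervals by earliest right end; each time one isn't hit yet, stab at its right endpoint.
By right end: [0,1]  [0,2]  [2,4]  [2,5]  [0,6]  [6,9]  [12,14]  [14,15]
[0,1] uncovered → point at 1; [2,4] uncovered → point at 4; [6,9] uncovered → point at 9; [12,14] uncovered → point at 14.
Points: 1, 4, 9, 14 (4 total).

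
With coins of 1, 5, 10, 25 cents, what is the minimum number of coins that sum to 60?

60 = 2×25 + 1×10
Total coins = 2 + 1 = 3

3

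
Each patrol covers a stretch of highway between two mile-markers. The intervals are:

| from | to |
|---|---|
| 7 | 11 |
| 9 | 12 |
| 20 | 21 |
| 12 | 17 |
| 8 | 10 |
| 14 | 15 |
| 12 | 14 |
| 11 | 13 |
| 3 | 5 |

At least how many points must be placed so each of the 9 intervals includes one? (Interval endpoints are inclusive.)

5

Process intervals by earliest right end; each time one isn't hit yet, stab at its right endpoint.
Sorted: [3,5] [8,10] [7,11] [9,12] [11,13] [12,14] [14,15] [12,17] [20,21]
{[3,5]} hit by 5; {[8,10],[7,11],[9,12]} hit by 10; {[11,13],[12,14]} hit by 13; {[14,15],[12,17]} hit by 15; {[20,21]} hit by 21.
Points: 5, 10, 13, 15, 21 (5 total).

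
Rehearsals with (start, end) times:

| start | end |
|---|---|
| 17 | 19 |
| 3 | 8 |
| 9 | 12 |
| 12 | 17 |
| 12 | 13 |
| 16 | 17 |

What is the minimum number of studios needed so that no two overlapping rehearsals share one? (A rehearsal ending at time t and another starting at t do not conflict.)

Count concurrent intervals with a sweep; the peak is the room count.
starts: [3, 9, 12, 12, 16, 17]
ends:   [8, 12, 13, 17, 17, 19]
s3→1 e8→0 s9→1 e12→0 s12→1 s12→2  — peak 2.

2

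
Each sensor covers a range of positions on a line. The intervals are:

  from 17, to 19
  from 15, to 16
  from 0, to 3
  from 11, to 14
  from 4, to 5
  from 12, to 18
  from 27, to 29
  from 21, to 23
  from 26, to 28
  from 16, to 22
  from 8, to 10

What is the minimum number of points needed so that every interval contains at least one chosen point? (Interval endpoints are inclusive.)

Sorted: [0,3] [4,5] [8,10] [11,14] [15,16] [12,18] [17,19] [16,22] [21,23] [26,28] [27,29]
{[0,3]} hit by 3; {[4,5]} hit by 5; {[8,10]} hit by 10; {[11,14]} hit by 14; {[15,16],[12,18]} hit by 16; {[17,19],[16,22]} hit by 19; {[21,23]} hit by 23; {[26,28],[27,29]} hit by 28.
Points: 3, 5, 10, 14, 16, 19, 23, 28 (8 total).

8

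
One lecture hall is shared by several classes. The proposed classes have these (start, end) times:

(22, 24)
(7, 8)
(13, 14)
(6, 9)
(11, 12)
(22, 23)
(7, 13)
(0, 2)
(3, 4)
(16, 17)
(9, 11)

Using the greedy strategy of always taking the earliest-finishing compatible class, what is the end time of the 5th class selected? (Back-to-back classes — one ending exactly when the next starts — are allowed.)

By end time: (0,2), (3,4), (7,8), (6,9), (9,11), (11,12), (7,13), (13,14), (16,17), (22,23), (22,24).
Pick (0,2); next start ≥ 2 → (3,4); next start ≥ 4 → (7,8); next start ≥ 8 → (9,11); next start ≥ 11 → (11,12); next start ≥ 12 → (13,14); next start ≥ 14 → (16,17); next start ≥ 17 → (22,23).
Selected: (0,2) (3,4) (7,8) (9,11) (11,12) (13,14) (16,17) (22,23)

12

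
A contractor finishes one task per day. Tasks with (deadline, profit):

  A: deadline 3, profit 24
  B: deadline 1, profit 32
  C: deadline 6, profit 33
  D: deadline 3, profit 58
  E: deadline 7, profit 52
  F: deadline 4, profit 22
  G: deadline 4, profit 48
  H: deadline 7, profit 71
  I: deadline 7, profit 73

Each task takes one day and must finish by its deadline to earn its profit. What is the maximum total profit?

Take jobs in profit order; each goes to the latest open slot no later than its deadline.
Profit order: I=73 H=71 D=58 E=52 G=48 C=33 B=32 A=24 F=22
Assign: I→slot 7, H→slot 6, D→slot 3, E→slot 5, G→slot 4, C→slot 2, B→slot 1, A skipped, F skipped.
Slots: [1:B] [2:C] [3:D] [4:G] [5:E] [6:H] [7:I]
Profit = 32 + 33 + 58 + 48 + 52 + 71 + 73 = 367

367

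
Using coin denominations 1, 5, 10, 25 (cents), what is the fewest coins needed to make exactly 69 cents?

8

69 = 2×25 + 1×10 + 1×5 + 4×1
Total coins = 2 + 1 + 1 + 4 = 8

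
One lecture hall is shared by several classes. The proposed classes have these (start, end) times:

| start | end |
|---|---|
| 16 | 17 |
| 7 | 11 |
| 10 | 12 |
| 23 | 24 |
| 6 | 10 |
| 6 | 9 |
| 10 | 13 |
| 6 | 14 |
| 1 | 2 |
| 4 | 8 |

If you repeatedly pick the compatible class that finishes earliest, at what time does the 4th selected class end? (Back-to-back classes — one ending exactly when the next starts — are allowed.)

By end time: (1,2), (4,8), (6,9), (6,10), (7,11), (10,12), (10,13), (6,14), (16,17), (23,24).
Pick (1,2); next start ≥ 2 → (4,8); next start ≥ 8 → (10,12); next start ≥ 12 → (16,17); next start ≥ 17 → (23,24).
Selected: (1,2) (4,8) (10,12) (16,17) (23,24)

17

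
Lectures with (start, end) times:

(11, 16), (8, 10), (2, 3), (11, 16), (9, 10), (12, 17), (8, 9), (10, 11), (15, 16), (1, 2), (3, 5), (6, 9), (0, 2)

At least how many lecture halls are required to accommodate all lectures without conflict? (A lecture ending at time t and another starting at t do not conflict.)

4

Count concurrent intervals with a sweep; the peak is the room count.
starts: [0, 1, 2, 3, 6, 8, 8, 9, 10, 11, 11, 12, 15]
ends:   [2, 2, 3, 5, 9, 9, 10, 10, 11, 16, 16, 16, 17]
s0→1 s1→2 e2→1 e2→0 s2→1 e3→0 s3→1 e5→0 s6→1 s8→2 s8→3 e9→2 e9→1 s9→2 e10→1 e10→0 s10→1 e11→0 s11→1 s11→2 s12→3 s15→4  — peak 4.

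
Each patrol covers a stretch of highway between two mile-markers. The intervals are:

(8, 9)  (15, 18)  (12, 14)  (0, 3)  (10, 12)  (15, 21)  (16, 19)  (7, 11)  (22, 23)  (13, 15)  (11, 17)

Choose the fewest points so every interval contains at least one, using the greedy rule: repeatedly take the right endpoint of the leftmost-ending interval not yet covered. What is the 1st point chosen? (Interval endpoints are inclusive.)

Sort by right endpoint; whenever an interval is uncovered, place a point at its right end.
Sorted: [0,3] [8,9] [7,11] [10,12] [12,14] [13,15] [11,17] [15,18] [16,19] [15,21] [22,23]
{[0,3]} hit by 3; {[8,9],[7,11]} hit by 9; {[10,12],[12,14]} hit by 12; {[13,15],[11,17],[15,18]} hit by 15; {[16,19],[15,21]} hit by 19; {[22,23]} hit by 23.
Points: 3, 9, 12, 15, 19, 23 (6 total).

3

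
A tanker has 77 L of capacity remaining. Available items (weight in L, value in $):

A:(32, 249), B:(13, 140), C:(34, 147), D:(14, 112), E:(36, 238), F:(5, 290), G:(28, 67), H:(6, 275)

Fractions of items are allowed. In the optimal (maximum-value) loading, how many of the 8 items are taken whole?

5

Ratios (sorted): F 58.00, H 45.83, B 10.77, D 8.00, A 7.78, E 6.61, C 4.32, G 2.39
take F (5 @ 290); take H (6 @ 275); take B (13 @ 140); take D (14 @ 112); take A (32 @ 249); take 7/36 of E → 46.28. Capacity used 77/77.
5 item(s) taken whole; one partial (take 7/36 of E).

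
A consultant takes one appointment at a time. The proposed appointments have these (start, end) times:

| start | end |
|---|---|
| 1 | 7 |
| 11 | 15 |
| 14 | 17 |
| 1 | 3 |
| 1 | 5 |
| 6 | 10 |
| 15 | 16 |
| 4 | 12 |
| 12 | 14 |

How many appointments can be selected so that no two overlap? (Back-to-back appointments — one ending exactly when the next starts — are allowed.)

4

Sort by end time and greedily take each interval whose start is ≥ the last chosen end.
Sorted by end: (1,3)  (1,5)  (1,7)  (6,10)  (4,12)  (12,14)  (11,15)  (15,16)  (14,17)
take (1,3); take (6,10); take (12,14); skip (11,15); take (15,16); skip (14,17).
Selected 4 appointments.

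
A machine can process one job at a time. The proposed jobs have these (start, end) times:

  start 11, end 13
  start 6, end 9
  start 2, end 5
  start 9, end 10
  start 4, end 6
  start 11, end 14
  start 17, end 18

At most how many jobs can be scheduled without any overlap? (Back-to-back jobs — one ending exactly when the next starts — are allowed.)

5

By end time: (2,5), (4,6), (6,9), (9,10), (11,13), (11,14), (17,18).
Pick (2,5); next start ≥ 5 → (6,9); next start ≥ 9 → (9,10); next start ≥ 10 → (11,13); next start ≥ 13 → (17,18).
Selected 5 jobs.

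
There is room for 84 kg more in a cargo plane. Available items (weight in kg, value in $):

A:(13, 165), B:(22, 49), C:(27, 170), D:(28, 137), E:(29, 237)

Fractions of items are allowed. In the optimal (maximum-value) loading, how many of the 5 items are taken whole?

3

Ratios (sorted): A 12.69, E 8.17, C 6.30, D 4.89, B 2.23
take A (13 @ 165); take E (29 @ 237); take C (27 @ 170); take 15/28 of D → 73.39. Capacity used 84/84.
3 item(s) taken whole; one partial (take 15/28 of D).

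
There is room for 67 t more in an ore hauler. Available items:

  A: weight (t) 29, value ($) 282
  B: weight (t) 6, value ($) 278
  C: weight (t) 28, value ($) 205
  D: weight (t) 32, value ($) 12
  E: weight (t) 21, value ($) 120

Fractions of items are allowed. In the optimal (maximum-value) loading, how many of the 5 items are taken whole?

3

Ratios (sorted): B 46.33, A 9.72, C 7.32, E 5.71, D 0.38
take B (6 @ 278); take A (29 @ 282); take C (28 @ 205); take 4/21 of E → 22.86. Capacity used 67/67.
3 item(s) taken whole; one partial (take 4/21 of E).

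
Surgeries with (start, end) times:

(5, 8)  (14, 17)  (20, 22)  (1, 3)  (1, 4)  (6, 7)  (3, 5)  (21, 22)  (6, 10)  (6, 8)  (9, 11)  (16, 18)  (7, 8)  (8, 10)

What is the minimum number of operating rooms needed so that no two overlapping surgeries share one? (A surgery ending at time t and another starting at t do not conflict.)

4

The answer is the maximum number of intervals overlapping at any instant.
starts: [1, 1, 3, 5, 6, 6, 6, 7, 8, 9, 14, 16, 20, 21]
ends:   [3, 4, 5, 7, 8, 8, 8, 10, 10, 11, 17, 18, 22, 22]
s1→1 s1→2 e3→1 s3→2 e4→1 e5→0 s5→1 s6→2 s6→3 s6→4  — peak 4.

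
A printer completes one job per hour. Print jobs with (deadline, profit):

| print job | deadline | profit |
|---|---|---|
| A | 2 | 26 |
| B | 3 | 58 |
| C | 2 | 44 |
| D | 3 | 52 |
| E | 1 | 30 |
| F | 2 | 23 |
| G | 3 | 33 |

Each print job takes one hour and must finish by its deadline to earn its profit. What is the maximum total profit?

154

By profit: B(d3,58), D(d3,52), C(d2,44), G(d3,33), E(d1,30), A(d2,26), F(d2,23)
B→slot 3; D→slot 2; C→slot 1; G skipped; E skipped; A skipped; F skipped.
Profit = 44 + 52 + 58 = 154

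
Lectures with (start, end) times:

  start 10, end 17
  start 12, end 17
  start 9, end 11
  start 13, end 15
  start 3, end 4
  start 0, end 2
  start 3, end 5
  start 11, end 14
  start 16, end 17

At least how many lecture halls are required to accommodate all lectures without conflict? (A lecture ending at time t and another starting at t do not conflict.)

starts: [0, 3, 3, 9, 10, 11, 12, 13, 16]
ends:   [2, 4, 5, 11, 14, 15, 17, 17, 17]
s0→1 e2→0 s3→1 s3→2 e4→1 e5→0 s9→1 s10→2 e11→1 s11→2 s12→3 s13→4  — peak 4.

4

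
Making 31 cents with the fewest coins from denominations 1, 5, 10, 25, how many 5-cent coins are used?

31 − 1×25→6 − 1×5→1 − 1×1→0
Count of 5: 1

1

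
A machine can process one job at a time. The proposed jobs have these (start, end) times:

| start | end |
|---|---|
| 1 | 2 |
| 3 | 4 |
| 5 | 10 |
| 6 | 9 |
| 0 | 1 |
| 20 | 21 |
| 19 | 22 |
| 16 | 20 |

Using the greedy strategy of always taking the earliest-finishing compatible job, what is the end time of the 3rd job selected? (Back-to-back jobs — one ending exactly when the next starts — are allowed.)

By end time: (0,1), (1,2), (3,4), (6,9), (5,10), (16,20), (20,21), (19,22).
Pick (0,1); next start ≥ 1 → (1,2); next start ≥ 2 → (3,4); next start ≥ 4 → (6,9); next start ≥ 9 → (16,20); next start ≥ 20 → (20,21).
Selected: (0,1) (1,2) (3,4) (6,9) (16,20) (20,21)

4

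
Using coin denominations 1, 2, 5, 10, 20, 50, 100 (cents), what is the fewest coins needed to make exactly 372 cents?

Use the largest denomination that fits, subtract, and repeat.
372 = 3×100 + 1×50 + 1×20 + 1×2
Total coins = 3 + 1 + 1 + 1 = 6

6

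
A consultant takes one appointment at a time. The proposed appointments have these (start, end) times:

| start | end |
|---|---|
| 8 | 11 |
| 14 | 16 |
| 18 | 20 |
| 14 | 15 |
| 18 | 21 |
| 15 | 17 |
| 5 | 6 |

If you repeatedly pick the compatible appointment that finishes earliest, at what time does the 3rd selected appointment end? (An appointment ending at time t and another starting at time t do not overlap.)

Sort by end time and greedily take each interval whose start is ≥ the last chosen end.
Sorted by end: (5,6)  (8,11)  (14,15)  (14,16)  (15,17)  (18,20)  (18,21)
take (5,6); take (8,11); take (14,15); take (15,17); take (18,20); skip (18,21).
Selected: (5,6) (8,11) (14,15) (15,17) (18,20)

15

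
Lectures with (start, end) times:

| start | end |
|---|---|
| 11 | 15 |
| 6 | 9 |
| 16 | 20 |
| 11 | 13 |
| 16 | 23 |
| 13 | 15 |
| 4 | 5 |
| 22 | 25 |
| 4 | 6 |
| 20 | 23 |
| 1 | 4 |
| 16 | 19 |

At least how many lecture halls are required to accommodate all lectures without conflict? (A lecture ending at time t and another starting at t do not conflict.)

3

starts: [1, 4, 4, 6, 11, 11, 13, 16, 16, 16, 20, 22]
ends:   [4, 5, 6, 9, 13, 15, 15, 19, 20, 23, 23, 25]
s1→1 e4→0 s4→1 s4→2 e5→1 e6→0 s6→1 e9→0 s11→1 s11→2 e13→1 s13→2 e15→1 e15→0 s16→1 s16→2 s16→3  — peak 3.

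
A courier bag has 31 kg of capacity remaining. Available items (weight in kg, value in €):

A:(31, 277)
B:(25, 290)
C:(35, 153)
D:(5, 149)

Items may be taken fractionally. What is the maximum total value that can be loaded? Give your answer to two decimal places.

447.94

Sort by value per unit weight and fill in that order.
Order: D (149/5=29.80) > B (290/25=11.60) > A (277/31=8.94) > C (153/35=4.37)
Fill: take D (5 @ 149) → take B (25 @ 290) → take 1/31 of A → 8.94; 31/31 used.
Total value = 447.94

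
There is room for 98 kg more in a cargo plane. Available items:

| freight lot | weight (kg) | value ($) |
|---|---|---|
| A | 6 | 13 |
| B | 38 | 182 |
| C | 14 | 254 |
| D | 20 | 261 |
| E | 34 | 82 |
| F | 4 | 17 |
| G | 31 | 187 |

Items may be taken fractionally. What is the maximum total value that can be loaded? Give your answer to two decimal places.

Ratios (sorted): C 18.14, D 13.05, G 6.03, B 4.79, F 4.25, E 2.41, A 2.17
take C (14 @ 254); take D (20 @ 261); take G (31 @ 187); take 33/38 of B → 158.05. Capacity used 98/98.
Total value = 860.05

860.05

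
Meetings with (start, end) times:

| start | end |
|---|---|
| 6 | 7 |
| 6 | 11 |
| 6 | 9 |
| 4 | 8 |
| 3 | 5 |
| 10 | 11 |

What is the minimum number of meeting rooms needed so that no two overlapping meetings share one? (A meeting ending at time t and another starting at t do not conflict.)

The answer is the maximum number of intervals overlapping at any instant.
Events (time:±→running): 3:+→1 4:+→2 5:-→1 6:+→2 6:+→3 6:+→4 … peak 4.

4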